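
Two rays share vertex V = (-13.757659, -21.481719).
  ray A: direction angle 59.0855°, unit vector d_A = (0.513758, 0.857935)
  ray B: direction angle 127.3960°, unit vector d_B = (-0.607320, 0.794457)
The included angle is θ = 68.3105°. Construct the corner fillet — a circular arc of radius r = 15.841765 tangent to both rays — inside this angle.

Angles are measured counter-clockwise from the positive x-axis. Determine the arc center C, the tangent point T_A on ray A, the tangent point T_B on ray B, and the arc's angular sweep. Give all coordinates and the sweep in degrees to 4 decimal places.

bisector direction at 93.2408° = (-0.056532,0.998401)
center distance |VC| = r/sin(θ/2) = 15.841765/sin(34.1553°) = 28.216449
C = V + |VC|·bis = (-15.3528,6.6896)
T_A = V + ((C−V)·d_A)·d_A = V + 23.3497·d_A = (-1.7616,-1.4492)
T_B = V + ((C−V)·d_B)·d_B = V + 23.3497·d_B = (-27.9384,-2.9314)
sweep = 180° − θ = 111.6895°

center=(-15.3528,6.6896) T_A=(-1.7616,-1.4492) T_B=(-27.9384,-2.9314) sweep=111.6895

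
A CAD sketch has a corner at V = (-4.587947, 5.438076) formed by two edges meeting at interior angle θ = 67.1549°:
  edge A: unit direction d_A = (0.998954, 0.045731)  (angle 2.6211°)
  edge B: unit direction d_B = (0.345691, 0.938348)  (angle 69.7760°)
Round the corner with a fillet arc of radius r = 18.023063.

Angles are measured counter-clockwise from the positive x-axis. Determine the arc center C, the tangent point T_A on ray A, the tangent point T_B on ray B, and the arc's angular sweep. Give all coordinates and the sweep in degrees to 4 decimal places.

bisector direction at 36.1985° = (0.806975,0.590585)
center distance |VC| = r/sin(θ/2) = 18.023063/sin(33.5774°) = 32.587681
C = V + |VC|·bis = (21.7095,24.6839)
T_A = V + ((C−V)·d_A)·d_A = V + 27.1501·d_A = (22.5337,6.6797)
T_B = V + ((C−V)·d_B)·d_B = V + 27.1501·d_B = (4.7976,30.9143)
sweep = 180° − θ = 112.8451°

center=(21.7095,24.6839) T_A=(22.5337,6.6797) T_B=(4.7976,30.9143) sweep=112.8451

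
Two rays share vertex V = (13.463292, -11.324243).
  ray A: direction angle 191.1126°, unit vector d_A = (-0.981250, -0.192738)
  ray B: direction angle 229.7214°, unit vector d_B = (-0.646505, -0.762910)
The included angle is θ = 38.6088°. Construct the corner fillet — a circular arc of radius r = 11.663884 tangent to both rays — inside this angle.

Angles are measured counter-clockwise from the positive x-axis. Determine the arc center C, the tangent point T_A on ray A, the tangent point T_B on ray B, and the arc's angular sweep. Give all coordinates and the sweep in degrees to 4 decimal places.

bisector direction at 210.4170° = (-0.862363,-0.506290)
center distance |VC| = r/sin(θ/2) = 11.663884/sin(19.3044°) = 35.282357
C = V + |VC|·bis = (-16.9629,-29.1873)
T_A = V + ((C−V)·d_A)·d_A = V + 33.2986·d_A = (-19.2110,-17.7421)
T_B = V + ((C−V)·d_B)·d_B = V + 33.2986·d_B = (-8.0644,-36.7281)
sweep = 180° − θ = 141.3912°

center=(-16.9629,-29.1873) T_A=(-19.2110,-17.7421) T_B=(-8.0644,-36.7281) sweep=141.3912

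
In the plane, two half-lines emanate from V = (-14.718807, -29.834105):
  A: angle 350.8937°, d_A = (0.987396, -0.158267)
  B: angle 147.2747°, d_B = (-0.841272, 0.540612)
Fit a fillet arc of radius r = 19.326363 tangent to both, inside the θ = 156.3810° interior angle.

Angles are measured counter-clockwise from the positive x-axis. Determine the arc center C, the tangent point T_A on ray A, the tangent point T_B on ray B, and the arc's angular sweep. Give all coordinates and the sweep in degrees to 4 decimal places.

center=(-7.6702,-11.3909) T_A=(-10.7289,-30.4736) T_B=(-18.1182,-27.6496) sweep=23.6190

bisector direction at 69.0842° = (0.356996,0.934106)
center distance |VC| = r/sin(θ/2) = 19.326363/sin(78.1905°) = 19.744281
C = V + |VC|·bis = (-7.6702,-11.3909)
T_A = V + ((C−V)·d_A)·d_A = V + 4.0408·d_A = (-10.7289,-30.4736)
T_B = V + ((C−V)·d_B)·d_B = V + 4.0408·d_B = (-18.1182,-27.6496)
sweep = 180° − θ = 23.6190°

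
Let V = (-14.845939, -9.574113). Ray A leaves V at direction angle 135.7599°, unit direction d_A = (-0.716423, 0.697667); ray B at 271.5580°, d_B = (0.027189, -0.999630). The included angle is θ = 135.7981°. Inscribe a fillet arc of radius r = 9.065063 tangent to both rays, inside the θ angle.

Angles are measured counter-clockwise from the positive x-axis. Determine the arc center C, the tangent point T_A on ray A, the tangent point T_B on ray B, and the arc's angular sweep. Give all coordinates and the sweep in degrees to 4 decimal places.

bisector direction at 203.6590° = (-0.915950,-0.401292)
center distance |VC| = r/sin(θ/2) = 9.065063/sin(67.8991°) = 9.783965
C = V + |VC|·bis = (-23.8076,-13.5003)
T_A = V + ((C−V)·d_A)·d_A = V + 3.6811·d_A = (-17.4832,-7.0059)
T_B = V + ((C−V)·d_B)·d_B = V + 3.6811·d_B = (-14.7459,-13.2539)
sweep = 180° − θ = 44.2019°

center=(-23.8076,-13.5003) T_A=(-17.4832,-7.0059) T_B=(-14.7459,-13.2539) sweep=44.2019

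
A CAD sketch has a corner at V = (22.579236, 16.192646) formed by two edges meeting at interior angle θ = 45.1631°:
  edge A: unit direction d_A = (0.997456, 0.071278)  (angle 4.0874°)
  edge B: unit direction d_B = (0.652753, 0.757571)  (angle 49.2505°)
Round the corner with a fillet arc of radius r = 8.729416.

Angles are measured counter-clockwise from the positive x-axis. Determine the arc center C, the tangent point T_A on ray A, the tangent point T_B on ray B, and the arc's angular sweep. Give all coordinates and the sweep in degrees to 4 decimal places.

center=(42.8938,26.3960) T_A=(43.5160,17.6888) T_B=(36.2806,32.0941) sweep=134.8369

bisector direction at 26.6689° = (0.893615,0.448835)
center distance |VC| = r/sin(θ/2) = 8.729416/sin(22.5816°) = 22.732972
C = V + |VC|·bis = (42.8938,26.3960)
T_A = V + ((C−V)·d_A)·d_A = V + 20.9901·d_A = (43.5160,17.6888)
T_B = V + ((C−V)·d_B)·d_B = V + 20.9901·d_B = (36.2806,32.0941)
sweep = 180° − θ = 134.8369°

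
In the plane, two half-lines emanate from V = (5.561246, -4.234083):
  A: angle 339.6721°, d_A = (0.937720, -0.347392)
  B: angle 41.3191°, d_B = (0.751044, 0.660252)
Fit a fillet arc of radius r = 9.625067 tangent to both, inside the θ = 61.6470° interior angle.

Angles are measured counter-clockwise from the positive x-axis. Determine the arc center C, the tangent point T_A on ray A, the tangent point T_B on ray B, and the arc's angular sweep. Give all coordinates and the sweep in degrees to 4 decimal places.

bisector direction at 10.4956° = (0.983269,0.182160)
center distance |VC| = r/sin(θ/2) = 9.625067/sin(30.8235°) = 18.784462
C = V + |VC|·bis = (24.0314,-0.8123)
T_A = V + ((C−V)·d_A)·d_A = V + 16.1312·d_A = (20.6877,-9.8379)
T_B = V + ((C−V)·d_B)·d_B = V + 16.1312·d_B = (17.6765,6.4165)
sweep = 180° − θ = 118.3530°

center=(24.0314,-0.8123) T_A=(20.6877,-9.8379) T_B=(17.6765,6.4165) sweep=118.3530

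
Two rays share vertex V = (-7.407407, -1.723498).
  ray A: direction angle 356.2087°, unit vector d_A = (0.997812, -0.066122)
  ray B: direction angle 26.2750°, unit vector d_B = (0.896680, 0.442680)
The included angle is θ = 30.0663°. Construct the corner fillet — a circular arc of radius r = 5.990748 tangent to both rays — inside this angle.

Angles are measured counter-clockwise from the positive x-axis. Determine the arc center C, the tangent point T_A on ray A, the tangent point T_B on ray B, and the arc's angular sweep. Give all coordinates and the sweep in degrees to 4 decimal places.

bisector direction at 11.2419° = (0.980813,0.194951)
center distance |VC| = r/sin(θ/2) = 5.990748/sin(15.0331°) = 23.096605
C = V + |VC|·bis = (15.2460,2.7792)
T_A = V + ((C−V)·d_A)·d_A = V + 22.3061·d_A = (14.8499,-3.1984)
T_B = V + ((C−V)·d_B)·d_B = V + 22.3061·d_B = (12.5941,8.1510)
sweep = 180° − θ = 149.9337°

center=(15.2460,2.7792) T_A=(14.8499,-3.1984) T_B=(12.5941,8.1510) sweep=149.9337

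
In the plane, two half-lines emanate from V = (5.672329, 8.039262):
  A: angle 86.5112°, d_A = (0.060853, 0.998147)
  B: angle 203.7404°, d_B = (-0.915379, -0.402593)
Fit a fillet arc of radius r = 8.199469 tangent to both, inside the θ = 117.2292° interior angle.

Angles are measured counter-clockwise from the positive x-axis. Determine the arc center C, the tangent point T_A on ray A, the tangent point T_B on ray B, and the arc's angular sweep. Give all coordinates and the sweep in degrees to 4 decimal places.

center=(-2.2075,13.5311) T_A=(5.9767,13.0321) T_B=(1.0935,6.0254) sweep=62.7708

bisector direction at 145.1258° = (-0.820409,0.571777)
center distance |VC| = r/sin(θ/2) = 8.199469/sin(58.6146°) = 9.604811
C = V + |VC|·bis = (-2.2075,13.5311)
T_A = V + ((C−V)·d_A)·d_A = V + 5.0021·d_A = (5.9767,13.0321)
T_B = V + ((C−V)·d_B)·d_B = V + 5.0021·d_B = (1.0935,6.0254)
sweep = 180° − θ = 62.7708°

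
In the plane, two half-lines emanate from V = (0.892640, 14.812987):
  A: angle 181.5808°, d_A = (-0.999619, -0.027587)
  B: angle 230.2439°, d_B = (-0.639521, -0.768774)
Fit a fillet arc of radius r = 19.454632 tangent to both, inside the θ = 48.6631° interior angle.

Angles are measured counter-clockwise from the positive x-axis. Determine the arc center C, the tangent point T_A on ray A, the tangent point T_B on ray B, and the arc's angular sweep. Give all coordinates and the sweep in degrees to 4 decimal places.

center=(-41.5783,-5.8211) T_A=(-42.1150,13.6261) T_B=(-26.6221,-18.2628) sweep=131.3369

bisector direction at 205.9124° = (-0.899464,-0.436996)
center distance |VC| = r/sin(θ/2) = 19.454632/sin(24.3316°) = 47.218128
C = V + |VC|·bis = (-41.5783,-5.8211)
T_A = V + ((C−V)·d_A)·d_A = V + 43.0241·d_A = (-42.1150,13.6261)
T_B = V + ((C−V)·d_B)·d_B = V + 43.0241·d_B = (-26.6221,-18.2628)
sweep = 180° − θ = 131.3369°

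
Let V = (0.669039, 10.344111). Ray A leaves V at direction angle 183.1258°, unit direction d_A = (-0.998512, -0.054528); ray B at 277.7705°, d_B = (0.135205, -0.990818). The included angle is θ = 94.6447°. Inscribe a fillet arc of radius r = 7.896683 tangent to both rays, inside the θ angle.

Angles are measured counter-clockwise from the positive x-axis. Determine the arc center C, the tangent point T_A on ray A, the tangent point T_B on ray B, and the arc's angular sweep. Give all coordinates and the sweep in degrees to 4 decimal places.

bisector direction at 230.4481° = (-0.636776,-0.771049)
center distance |VC| = r/sin(θ/2) = 7.896683/sin(47.3224°) = 10.741169
C = V + |VC|·bis = (-6.1707,2.0621)
T_A = V + ((C−V)·d_A)·d_A = V + 7.2811·d_A = (-6.6013,9.9471)
T_B = V + ((C−V)·d_B)·d_B = V + 7.2811·d_B = (1.6535,3.1298)
sweep = 180° − θ = 85.3553°

center=(-6.1707,2.0621) T_A=(-6.6013,9.9471) T_B=(1.6535,3.1298) sweep=85.3553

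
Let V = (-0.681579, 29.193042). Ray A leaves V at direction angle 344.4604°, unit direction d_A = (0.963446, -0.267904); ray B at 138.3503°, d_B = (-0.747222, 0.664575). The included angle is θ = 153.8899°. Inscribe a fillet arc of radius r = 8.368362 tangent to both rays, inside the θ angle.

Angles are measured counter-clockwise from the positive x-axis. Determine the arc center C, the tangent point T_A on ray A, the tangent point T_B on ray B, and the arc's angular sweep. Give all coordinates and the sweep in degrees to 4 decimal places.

bisector direction at 61.4053° = (0.478610,0.878028)
center distance |VC| = r/sin(θ/2) = 8.368362/sin(76.9450°) = 8.590394
C = V + |VC|·bis = (3.4299,36.7356)
T_A = V + ((C−V)·d_A)·d_A = V + 1.9405·d_A = (1.1879,28.6732)
T_B = V + ((C−V)·d_B)·d_B = V + 1.9405·d_B = (-2.1315,30.4826)
sweep = 180° − θ = 26.1101°

center=(3.4299,36.7356) T_A=(1.1879,28.6732) T_B=(-2.1315,30.4826) sweep=26.1101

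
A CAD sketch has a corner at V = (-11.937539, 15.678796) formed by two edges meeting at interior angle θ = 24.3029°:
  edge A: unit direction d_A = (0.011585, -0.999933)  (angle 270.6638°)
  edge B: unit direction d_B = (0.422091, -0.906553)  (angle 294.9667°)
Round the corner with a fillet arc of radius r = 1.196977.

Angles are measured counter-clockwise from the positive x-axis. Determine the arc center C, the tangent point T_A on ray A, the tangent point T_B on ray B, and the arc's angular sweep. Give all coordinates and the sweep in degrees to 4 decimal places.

center=(-10.6762,10.1340) T_A=(-11.8731,10.1201) T_B=(-9.5911,10.6392) sweep=155.6971

bisector direction at 282.8152° = (0.221808,-0.975090)
center distance |VC| = r/sin(θ/2) = 1.196977/sin(12.1515°) = 5.686446
C = V + |VC|·bis = (-10.6762,10.1340)
T_A = V + ((C−V)·d_A)·d_A = V + 5.5590·d_A = (-11.8731,10.1201)
T_B = V + ((C−V)·d_B)·d_B = V + 5.5590·d_B = (-9.5911,10.6392)
sweep = 180° − θ = 155.6971°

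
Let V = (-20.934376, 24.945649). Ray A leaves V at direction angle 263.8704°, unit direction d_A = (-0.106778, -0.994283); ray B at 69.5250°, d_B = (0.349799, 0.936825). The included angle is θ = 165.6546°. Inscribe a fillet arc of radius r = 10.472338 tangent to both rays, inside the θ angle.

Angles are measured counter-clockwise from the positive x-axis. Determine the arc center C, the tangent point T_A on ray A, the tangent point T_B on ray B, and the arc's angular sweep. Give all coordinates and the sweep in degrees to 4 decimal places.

bisector direction at 346.6977° = (0.973170,-0.230089)
center distance |VC| = r/sin(θ/2) = 10.472338/sin(82.8273°) = 10.554938
C = V + |VC|·bis = (-10.6626,22.5171)
T_A = V + ((C−V)·d_A)·d_A = V + 1.3179·d_A = (-21.0751,23.6353)
T_B = V + ((C−V)·d_B)·d_B = V + 1.3179·d_B = (-20.4734,26.1803)
sweep = 180° − θ = 14.3454°

center=(-10.6626,22.5171) T_A=(-21.0751,23.6353) T_B=(-20.4734,26.1803) sweep=14.3454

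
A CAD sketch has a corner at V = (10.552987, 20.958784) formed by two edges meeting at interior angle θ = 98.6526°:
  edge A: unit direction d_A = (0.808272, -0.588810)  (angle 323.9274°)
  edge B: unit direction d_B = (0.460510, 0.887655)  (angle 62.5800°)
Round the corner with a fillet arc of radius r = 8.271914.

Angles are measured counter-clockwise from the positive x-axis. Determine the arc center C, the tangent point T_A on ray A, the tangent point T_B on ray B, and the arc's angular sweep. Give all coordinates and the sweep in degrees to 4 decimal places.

bisector direction at 13.2537° = (0.973364,0.229263)
center distance |VC| = r/sin(θ/2) = 8.271914/sin(49.3263°) = 10.906577
C = V + |VC|·bis = (21.1691,23.4593)
T_A = V + ((C−V)·d_A)·d_A = V + 7.1084·d_A = (16.2985,16.7733)
T_B = V + ((C−V)·d_B)·d_B = V + 7.1084·d_B = (13.8265,27.2686)
sweep = 180° − θ = 81.3474°

center=(21.1691,23.4593) T_A=(16.2985,16.7733) T_B=(13.8265,27.2686) sweep=81.3474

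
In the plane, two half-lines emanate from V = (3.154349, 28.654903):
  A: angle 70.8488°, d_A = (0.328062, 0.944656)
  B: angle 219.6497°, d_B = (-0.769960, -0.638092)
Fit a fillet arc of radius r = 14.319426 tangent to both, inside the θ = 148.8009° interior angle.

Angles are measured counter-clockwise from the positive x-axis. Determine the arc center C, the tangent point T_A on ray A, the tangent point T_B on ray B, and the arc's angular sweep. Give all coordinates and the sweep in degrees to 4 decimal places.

bisector direction at 145.2493° = (-0.821639,0.570008)
center distance |VC| = r/sin(θ/2) = 14.319426/sin(74.4005°) = 14.867059
C = V + |VC|·bis = (-9.0610,37.1292)
T_A = V + ((C−V)·d_A)·d_A = V + 3.9979·d_A = (4.4659,32.4316)
T_B = V + ((C−V)·d_B)·d_B = V + 3.9979·d_B = (0.0761,26.1039)
sweep = 180° − θ = 31.1991°

center=(-9.0610,37.1292) T_A=(4.4659,32.4316) T_B=(0.0761,26.1039) sweep=31.1991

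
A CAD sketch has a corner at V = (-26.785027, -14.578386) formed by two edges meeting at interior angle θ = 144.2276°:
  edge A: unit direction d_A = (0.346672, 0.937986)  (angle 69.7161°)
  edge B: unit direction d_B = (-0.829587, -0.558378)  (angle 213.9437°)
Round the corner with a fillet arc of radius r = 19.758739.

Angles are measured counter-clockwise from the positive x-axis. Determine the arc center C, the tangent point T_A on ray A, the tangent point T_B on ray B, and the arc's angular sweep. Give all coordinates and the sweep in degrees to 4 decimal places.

bisector direction at 141.8299° = (-0.786180,0.617998)
center distance |VC| = r/sin(θ/2) = 19.758739/sin(72.1138°) = 20.762210
C = V + |VC|·bis = (-43.1079,-1.7474)
T_A = V + ((C−V)·d_A)·d_A = V + 6.3766·d_A = (-24.5744,-8.5972)
T_B = V + ((C−V)·d_B)·d_B = V + 6.3766·d_B = (-32.0750,-18.1390)
sweep = 180° − θ = 35.7724°

center=(-43.1079,-1.7474) T_A=(-24.5744,-8.5972) T_B=(-32.0750,-18.1390) sweep=35.7724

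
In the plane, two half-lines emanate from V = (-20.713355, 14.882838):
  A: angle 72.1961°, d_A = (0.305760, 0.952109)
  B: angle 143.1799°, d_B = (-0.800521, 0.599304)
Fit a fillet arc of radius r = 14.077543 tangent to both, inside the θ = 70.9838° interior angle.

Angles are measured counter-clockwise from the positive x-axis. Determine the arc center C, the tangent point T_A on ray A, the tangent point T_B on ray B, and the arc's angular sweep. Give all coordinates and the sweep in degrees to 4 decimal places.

center=(-28.0804,37.9836) T_A=(-14.6771,33.6793) T_B=(-36.5172,26.7142) sweep=109.0162

bisector direction at 107.6880° = (-0.303834,0.952725)
center distance |VC| = r/sin(θ/2) = 14.077543/sin(35.4919°) = 24.247050
C = V + |VC|·bis = (-28.0804,37.9836)
T_A = V + ((C−V)·d_A)·d_A = V + 19.7419·d_A = (-14.6771,33.6793)
T_B = V + ((C−V)·d_B)·d_B = V + 19.7419·d_B = (-36.5172,26.7142)
sweep = 180° − θ = 109.0162°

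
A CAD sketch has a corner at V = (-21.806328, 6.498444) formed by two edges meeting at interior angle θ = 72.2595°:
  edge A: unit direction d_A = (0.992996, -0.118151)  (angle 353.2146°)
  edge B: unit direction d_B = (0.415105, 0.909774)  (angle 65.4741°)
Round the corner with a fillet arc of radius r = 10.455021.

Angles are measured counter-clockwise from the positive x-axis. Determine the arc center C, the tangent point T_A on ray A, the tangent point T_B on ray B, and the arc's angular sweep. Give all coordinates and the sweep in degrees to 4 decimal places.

bisector direction at 29.3444° = (0.871690,0.490057)
center distance |VC| = r/sin(θ/2) = 10.455021/sin(36.1298°) = 17.731921
C = V + |VC|·bis = (-6.3496,15.1881)
T_A = V + ((C−V)·d_A)·d_A = V + 14.3218·d_A = (-7.5849,4.8063)
T_B = V + ((C−V)·d_B)·d_B = V + 14.3218·d_B = (-15.8613,19.5280)
sweep = 180° − θ = 107.7405°

center=(-6.3496,15.1881) T_A=(-7.5849,4.8063) T_B=(-15.8613,19.5280) sweep=107.7405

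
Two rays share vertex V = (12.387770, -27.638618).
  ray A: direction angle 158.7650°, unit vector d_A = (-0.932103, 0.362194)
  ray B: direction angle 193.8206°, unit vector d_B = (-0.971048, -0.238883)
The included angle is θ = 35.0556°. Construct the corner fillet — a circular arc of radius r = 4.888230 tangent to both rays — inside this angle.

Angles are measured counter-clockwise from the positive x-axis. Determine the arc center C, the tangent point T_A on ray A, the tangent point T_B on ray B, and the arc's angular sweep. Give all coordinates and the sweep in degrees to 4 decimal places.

center=(-3.8091,-26.5892) T_A=(-2.0387,-22.0328) T_B=(-2.6414,-31.3359) sweep=144.9444

bisector direction at 176.2928° = (-0.997908,0.064658)
center distance |VC| = r/sin(θ/2) = 4.888230/sin(17.5278°) = 16.230880
C = V + |VC|·bis = (-3.8091,-26.5892)
T_A = V + ((C−V)·d_A)·d_A = V + 15.4773·d_A = (-2.0387,-22.0328)
T_B = V + ((C−V)·d_B)·d_B = V + 15.4773·d_B = (-2.6414,-31.3359)
sweep = 180° − θ = 144.9444°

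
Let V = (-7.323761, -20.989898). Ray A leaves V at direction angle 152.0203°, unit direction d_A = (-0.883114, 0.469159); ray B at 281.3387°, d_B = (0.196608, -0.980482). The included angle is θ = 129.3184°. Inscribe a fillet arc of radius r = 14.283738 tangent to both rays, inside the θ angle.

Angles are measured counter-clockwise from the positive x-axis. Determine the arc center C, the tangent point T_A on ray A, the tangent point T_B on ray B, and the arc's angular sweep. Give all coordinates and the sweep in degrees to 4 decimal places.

center=(-19.9988,-30.4305) T_A=(-13.2974,-17.8163) T_B=(-5.9938,-27.6222) sweep=50.6816

bisector direction at 216.6795° = (-0.801989,-0.597338)
center distance |VC| = r/sin(θ/2) = 14.283738/sin(64.6592°) = 15.804476
C = V + |VC|·bis = (-19.9988,-30.4305)
T_A = V + ((C−V)·d_A)·d_A = V + 6.7643·d_A = (-13.2974,-17.8163)
T_B = V + ((C−V)·d_B)·d_B = V + 6.7643·d_B = (-5.9938,-27.6222)
sweep = 180° − θ = 50.6816°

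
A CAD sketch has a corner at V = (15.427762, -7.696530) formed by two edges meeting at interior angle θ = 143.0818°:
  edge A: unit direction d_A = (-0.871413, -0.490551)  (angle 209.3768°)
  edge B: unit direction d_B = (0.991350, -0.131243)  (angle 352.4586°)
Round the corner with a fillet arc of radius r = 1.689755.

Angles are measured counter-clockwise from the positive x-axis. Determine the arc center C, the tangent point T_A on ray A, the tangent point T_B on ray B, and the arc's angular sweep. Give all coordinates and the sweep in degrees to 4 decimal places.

bisector direction at 280.9177° = (0.189399,-0.981900)
center distance |VC| = r/sin(θ/2) = 1.689755/sin(71.5409°) = 1.781409
C = V + |VC|·bis = (15.7652,-9.4457)
T_A = V + ((C−V)·d_A)·d_A = V + 0.5640·d_A = (14.9362,-7.9732)
T_B = V + ((C−V)·d_B)·d_B = V + 0.5640·d_B = (15.9869,-7.7706)
sweep = 180° − θ = 36.9182°

center=(15.7652,-9.4457) T_A=(14.9362,-7.9732) T_B=(15.9869,-7.7706) sweep=36.9182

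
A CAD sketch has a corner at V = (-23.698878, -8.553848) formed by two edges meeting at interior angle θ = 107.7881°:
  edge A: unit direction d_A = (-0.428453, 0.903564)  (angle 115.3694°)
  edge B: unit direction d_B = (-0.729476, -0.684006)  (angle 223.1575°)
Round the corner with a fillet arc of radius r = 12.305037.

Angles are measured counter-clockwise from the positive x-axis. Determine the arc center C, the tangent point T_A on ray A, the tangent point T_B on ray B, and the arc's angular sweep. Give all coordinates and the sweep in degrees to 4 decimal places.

center=(-38.6626,-5.7165) T_A=(-27.5442,-0.4444) T_B=(-30.2459,-14.6928) sweep=72.2119

bisector direction at 169.2635° = (-0.982494,0.186293)
center distance |VC| = r/sin(θ/2) = 12.305037/sin(53.8941°) = 15.230350
C = V + |VC|·bis = (-38.6626,-5.7165)
T_A = V + ((C−V)·d_A)·d_A = V + 8.9749·d_A = (-27.5442,-0.4444)
T_B = V + ((C−V)·d_B)·d_B = V + 8.9749·d_B = (-30.2459,-14.6928)
sweep = 180° − θ = 72.2119°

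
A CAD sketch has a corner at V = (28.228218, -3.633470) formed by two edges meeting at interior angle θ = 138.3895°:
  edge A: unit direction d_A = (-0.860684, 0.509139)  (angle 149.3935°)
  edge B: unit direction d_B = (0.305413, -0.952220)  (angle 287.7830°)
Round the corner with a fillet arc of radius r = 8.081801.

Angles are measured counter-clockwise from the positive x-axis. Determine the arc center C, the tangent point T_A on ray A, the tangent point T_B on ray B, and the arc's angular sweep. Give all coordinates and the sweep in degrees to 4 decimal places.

center=(21.4704,-9.0259) T_A=(25.5852,-2.0700) T_B=(29.1661,-6.5576) sweep=41.6105

bisector direction at 218.5882° = (-0.781648,-0.623719)
center distance |VC| = r/sin(θ/2) = 8.081801/sin(69.1947°) = 8.645550
C = V + |VC|·bis = (21.4704,-9.0259)
T_A = V + ((C−V)·d_A)·d_A = V + 3.0708·d_A = (25.5852,-2.0700)
T_B = V + ((C−V)·d_B)·d_B = V + 3.0708·d_B = (29.1661,-6.5576)
sweep = 180° − θ = 41.6105°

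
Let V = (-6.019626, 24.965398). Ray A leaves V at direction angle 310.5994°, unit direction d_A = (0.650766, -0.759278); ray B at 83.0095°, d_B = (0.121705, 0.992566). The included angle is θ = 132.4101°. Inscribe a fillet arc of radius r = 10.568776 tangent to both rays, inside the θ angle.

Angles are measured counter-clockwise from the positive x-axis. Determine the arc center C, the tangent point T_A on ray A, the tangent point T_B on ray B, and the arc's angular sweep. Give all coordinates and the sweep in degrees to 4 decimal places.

bisector direction at 16.8045° = (0.957297,0.289106)
center distance |VC| = r/sin(θ/2) = 10.568776/sin(66.2050°) = 11.550635
C = V + |VC|·bis = (5.0378,28.3048)
T_A = V + ((C−V)·d_A)·d_A = V + 4.6603·d_A = (-2.9869,21.4270)
T_B = V + ((C−V)·d_B)·d_B = V + 4.6603·d_B = (-5.4524,29.5910)
sweep = 180° − θ = 47.5899°

center=(5.0378,28.3048) T_A=(-2.9869,21.4270) T_B=(-5.4524,29.5910) sweep=47.5899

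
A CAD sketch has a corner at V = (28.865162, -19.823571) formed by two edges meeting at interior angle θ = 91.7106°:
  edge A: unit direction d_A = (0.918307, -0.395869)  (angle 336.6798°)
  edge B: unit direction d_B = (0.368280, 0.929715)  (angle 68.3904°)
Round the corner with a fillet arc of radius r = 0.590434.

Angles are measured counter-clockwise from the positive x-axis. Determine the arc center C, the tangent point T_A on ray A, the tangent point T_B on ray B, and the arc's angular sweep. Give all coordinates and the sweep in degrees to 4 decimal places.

bisector direction at 22.5351° = (0.923645,0.383249)
center distance |VC| = r/sin(θ/2) = 0.590434/sin(45.8553°) = 0.822809
C = V + |VC|·bis = (29.6251,-19.5082)
T_A = V + ((C−V)·d_A)·d_A = V + 0.5731·d_A = (29.3914,-20.0504)
T_B = V + ((C−V)·d_B)·d_B = V + 0.5731·d_B = (29.0762,-19.2908)
sweep = 180° − θ = 88.2894°

center=(29.6251,-19.5082) T_A=(29.3914,-20.0504) T_B=(29.0762,-19.2908) sweep=88.2894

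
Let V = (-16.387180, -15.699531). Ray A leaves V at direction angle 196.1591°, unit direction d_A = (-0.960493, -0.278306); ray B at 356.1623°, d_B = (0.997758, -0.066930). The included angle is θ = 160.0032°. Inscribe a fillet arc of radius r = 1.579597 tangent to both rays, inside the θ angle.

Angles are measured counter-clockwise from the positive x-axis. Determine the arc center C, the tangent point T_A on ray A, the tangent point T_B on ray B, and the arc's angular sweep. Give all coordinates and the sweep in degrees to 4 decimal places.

bisector direction at 276.1607° = (0.107317,-0.994225)
center distance |VC| = r/sin(θ/2) = 1.579597/sin(80.0016°) = 1.603957
C = V + |VC|·bis = (-16.2150,-17.2942)
T_A = V + ((C−V)·d_A)·d_A = V + 0.2785·d_A = (-16.6547,-15.7770)
T_B = V + ((C−V)·d_B)·d_B = V + 0.2785·d_B = (-16.1093,-15.7182)
sweep = 180° − θ = 19.9968°

center=(-16.2150,-17.2942) T_A=(-16.6547,-15.7770) T_B=(-16.1093,-15.7182) sweep=19.9968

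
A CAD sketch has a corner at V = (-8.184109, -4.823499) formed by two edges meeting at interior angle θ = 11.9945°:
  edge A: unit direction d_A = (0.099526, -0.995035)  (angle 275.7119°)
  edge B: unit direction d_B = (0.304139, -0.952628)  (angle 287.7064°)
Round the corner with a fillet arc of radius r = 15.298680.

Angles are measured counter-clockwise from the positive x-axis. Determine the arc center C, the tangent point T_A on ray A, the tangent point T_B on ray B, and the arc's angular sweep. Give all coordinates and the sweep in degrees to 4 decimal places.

bisector direction at 281.7092° = (0.202944,-0.979190)
center distance |VC| = r/sin(θ/2) = 15.298680/sin(5.9973°) = 146.425854
C = V + |VC|·bis = (21.5321,-148.2023)
T_A = V + ((C−V)·d_A)·d_A = V + 145.6245·d_A = (6.3094,-149.7249)
T_B = V + ((C−V)·d_B)·d_B = V + 145.6245·d_B = (36.1060,-143.5494)
sweep = 180° − θ = 168.0055°

center=(21.5321,-148.2023) T_A=(6.3094,-149.7249) T_B=(36.1060,-143.5494) sweep=168.0055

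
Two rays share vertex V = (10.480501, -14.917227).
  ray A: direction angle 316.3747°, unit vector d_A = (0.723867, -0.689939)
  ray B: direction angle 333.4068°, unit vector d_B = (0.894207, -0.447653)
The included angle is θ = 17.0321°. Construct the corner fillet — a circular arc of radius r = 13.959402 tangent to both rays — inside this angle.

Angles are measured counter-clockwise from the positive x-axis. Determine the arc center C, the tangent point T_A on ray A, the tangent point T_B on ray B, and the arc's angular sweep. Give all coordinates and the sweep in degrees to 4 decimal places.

bisector direction at 324.8908° = (0.818057,-0.575137)
center distance |VC| = r/sin(θ/2) = 13.959402/sin(8.5160°) = 94.265219
C = V + |VC|·bis = (87.5948,-69.1327)
T_A = V + ((C−V)·d_A)·d_A = V + 93.2259·d_A = (77.9637,-79.2374)
T_B = V + ((C−V)·d_B)·d_B = V + 93.2259·d_B = (93.8438,-56.6501)
sweep = 180° − θ = 162.9679°

center=(87.5948,-69.1327) T_A=(77.9637,-79.2374) T_B=(93.8438,-56.6501) sweep=162.9679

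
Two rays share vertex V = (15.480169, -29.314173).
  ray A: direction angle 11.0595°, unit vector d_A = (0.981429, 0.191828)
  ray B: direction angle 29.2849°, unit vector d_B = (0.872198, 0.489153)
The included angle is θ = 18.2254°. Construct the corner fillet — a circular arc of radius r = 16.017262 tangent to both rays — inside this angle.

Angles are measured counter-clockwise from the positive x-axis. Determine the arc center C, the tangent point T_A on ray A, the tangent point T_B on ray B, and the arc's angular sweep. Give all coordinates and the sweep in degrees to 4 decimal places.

bisector direction at 20.1722° = (0.938660,0.344843)
center distance |VC| = r/sin(θ/2) = 16.017262/sin(9.1127°) = 101.133808
C = V + |VC|·bis = (110.4105,5.5611)
T_A = V + ((C−V)·d_A)·d_A = V + 99.8574·d_A = (113.4830,-10.1587)
T_B = V + ((C−V)·d_B)·d_B = V + 99.8574·d_B = (102.5756,19.5313)
sweep = 180° − θ = 161.7746°

center=(110.4105,5.5611) T_A=(113.4830,-10.1587) T_B=(102.5756,19.5313) sweep=161.7746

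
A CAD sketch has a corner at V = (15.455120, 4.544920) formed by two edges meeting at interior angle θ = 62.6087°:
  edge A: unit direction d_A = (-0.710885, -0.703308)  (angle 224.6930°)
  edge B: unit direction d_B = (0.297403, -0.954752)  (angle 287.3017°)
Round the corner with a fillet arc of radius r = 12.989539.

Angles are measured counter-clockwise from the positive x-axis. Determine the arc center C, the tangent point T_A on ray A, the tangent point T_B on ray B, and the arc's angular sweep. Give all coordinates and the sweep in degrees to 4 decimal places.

center=(9.4060,-19.7121) T_A=(0.2703,-10.4780) T_B=(21.8078,-15.8489) sweep=117.3913

bisector direction at 255.9974° = (-0.241967,-0.970285)
center distance |VC| = r/sin(θ/2) = 12.989539/sin(31.3043°) = 24.999883
C = V + |VC|·bis = (9.4060,-19.7121)
T_A = V + ((C−V)·d_A)·d_A = V + 21.3604·d_A = (0.2703,-10.4780)
T_B = V + ((C−V)·d_B)·d_B = V + 21.3604·d_B = (21.8078,-15.8489)
sweep = 180° − θ = 117.3913°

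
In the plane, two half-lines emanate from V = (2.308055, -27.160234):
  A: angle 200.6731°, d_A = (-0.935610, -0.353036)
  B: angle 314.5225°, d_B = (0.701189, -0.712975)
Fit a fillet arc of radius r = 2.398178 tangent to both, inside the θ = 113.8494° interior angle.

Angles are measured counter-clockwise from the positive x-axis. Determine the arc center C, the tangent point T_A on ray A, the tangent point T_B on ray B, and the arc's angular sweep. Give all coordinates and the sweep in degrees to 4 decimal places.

center=(1.6934,-29.9554) T_A=(0.8467,-27.7116) T_B=(3.4032,-28.2738) sweep=66.1506

bisector direction at 257.5978° = (-0.214773,-0.976664)
center distance |VC| = r/sin(θ/2) = 2.398178/sin(56.9247°) = 2.861944
C = V + |VC|·bis = (1.6934,-29.9554)
T_A = V + ((C−V)·d_A)·d_A = V + 1.5619·d_A = (0.8467,-27.7116)
T_B = V + ((C−V)·d_B)·d_B = V + 1.5619·d_B = (3.4032,-28.2738)
sweep = 180° − θ = 66.1506°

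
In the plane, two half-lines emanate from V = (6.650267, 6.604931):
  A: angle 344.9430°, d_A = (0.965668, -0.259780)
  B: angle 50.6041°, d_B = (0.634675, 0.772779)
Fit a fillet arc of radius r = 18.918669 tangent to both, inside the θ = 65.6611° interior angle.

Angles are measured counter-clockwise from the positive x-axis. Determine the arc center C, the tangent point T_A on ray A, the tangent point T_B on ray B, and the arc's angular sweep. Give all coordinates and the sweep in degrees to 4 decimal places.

center=(39.8800,17.2569) T_A=(34.9653,-1.0123) T_B=(25.2600,29.2641) sweep=114.3389

bisector direction at 17.7736° = (0.952270,0.305256)
center distance |VC| = r/sin(θ/2) = 18.918669/sin(32.8306°) = 34.895229
C = V + |VC|·bis = (39.8800,17.2569)
T_A = V + ((C−V)·d_A)·d_A = V + 29.3217·d_A = (34.9653,-1.0123)
T_B = V + ((C−V)·d_B)·d_B = V + 29.3217·d_B = (25.2600,29.2641)
sweep = 180° − θ = 114.3389°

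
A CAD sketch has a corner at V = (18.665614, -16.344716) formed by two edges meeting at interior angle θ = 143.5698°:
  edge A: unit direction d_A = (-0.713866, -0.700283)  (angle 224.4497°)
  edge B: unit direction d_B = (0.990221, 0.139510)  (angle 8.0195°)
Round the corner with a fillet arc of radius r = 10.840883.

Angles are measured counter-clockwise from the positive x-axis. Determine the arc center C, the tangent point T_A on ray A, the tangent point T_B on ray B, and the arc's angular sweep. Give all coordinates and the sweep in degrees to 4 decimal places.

bisector direction at 296.2346° = (0.442048,-0.896992)
center distance |VC| = r/sin(θ/2) = 10.840883/sin(71.7849°) = 11.412781
C = V + |VC|·bis = (23.7106,-26.5819)
T_A = V + ((C−V)·d_A)·d_A = V + 3.5675·d_A = (16.1189,-18.8430)
T_B = V + ((C−V)·d_B)·d_B = V + 3.5675·d_B = (22.1982,-15.8470)
sweep = 180° − θ = 36.4302°

center=(23.7106,-26.5819) T_A=(16.1189,-18.8430) T_B=(22.1982,-15.8470) sweep=36.4302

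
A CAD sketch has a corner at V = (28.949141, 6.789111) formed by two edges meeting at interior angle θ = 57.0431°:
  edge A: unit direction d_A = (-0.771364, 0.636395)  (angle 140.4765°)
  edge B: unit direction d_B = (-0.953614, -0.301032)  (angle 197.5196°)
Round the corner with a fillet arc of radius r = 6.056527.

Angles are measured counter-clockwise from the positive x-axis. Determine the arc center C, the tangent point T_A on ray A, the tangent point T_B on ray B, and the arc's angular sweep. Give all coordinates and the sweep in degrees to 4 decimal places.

bisector direction at 168.9981° = (-0.981621,0.190842)
center distance |VC| = r/sin(θ/2) = 6.056527/sin(28.5216°) = 12.684111
C = V + |VC|·bis = (16.4982,9.2098)
T_A = V + ((C−V)·d_A)·d_A = V + 11.1447·d_A = (20.3525,13.8816)
T_B = V + ((C−V)·d_B)·d_B = V + 11.1447·d_B = (18.3214,3.4342)
sweep = 180° − θ = 122.9569°

center=(16.4982,9.2098) T_A=(20.3525,13.8816) T_B=(18.3214,3.4342) sweep=122.9569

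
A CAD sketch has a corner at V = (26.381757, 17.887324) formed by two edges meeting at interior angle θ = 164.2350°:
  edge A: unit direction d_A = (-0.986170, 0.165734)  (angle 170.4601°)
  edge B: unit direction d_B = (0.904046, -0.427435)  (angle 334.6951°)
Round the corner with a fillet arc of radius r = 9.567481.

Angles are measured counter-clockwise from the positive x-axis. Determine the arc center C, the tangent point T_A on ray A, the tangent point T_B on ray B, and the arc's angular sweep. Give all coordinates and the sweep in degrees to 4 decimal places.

center=(23.4898,8.6717) T_A=(25.0755,18.1069) T_B=(27.5793,17.3211) sweep=15.7650

bisector direction at 252.5776° = (-0.299414,-0.954123)
center distance |VC| = r/sin(θ/2) = 9.567481/sin(82.1175°) = 9.658743
C = V + |VC|·bis = (23.4898,8.6717)
T_A = V + ((C−V)·d_A)·d_A = V + 1.3246·d_A = (25.0755,18.1069)
T_B = V + ((C−V)·d_B)·d_B = V + 1.3246·d_B = (27.5793,17.3211)
sweep = 180° − θ = 15.7650°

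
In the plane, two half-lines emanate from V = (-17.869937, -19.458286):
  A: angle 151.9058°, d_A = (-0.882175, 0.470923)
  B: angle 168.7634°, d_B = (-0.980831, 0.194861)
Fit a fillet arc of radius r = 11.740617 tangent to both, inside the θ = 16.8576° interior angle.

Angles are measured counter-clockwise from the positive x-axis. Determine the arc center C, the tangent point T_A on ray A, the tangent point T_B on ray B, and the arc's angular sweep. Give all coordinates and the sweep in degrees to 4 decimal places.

bisector direction at 160.3346° = (-0.941674,0.336527)
center distance |VC| = r/sin(θ/2) = 11.740617/sin(8.4288°) = 80.096842
C = V + |VC|·bis = (-93.2950,7.4964)
T_A = V + ((C−V)·d_A)·d_A = V + 79.2317·d_A = (-87.7661,17.8537)
T_B = V + ((C−V)·d_B)·d_B = V + 79.2317·d_B = (-95.5828,-4.0191)
sweep = 180° − θ = 163.1424°

center=(-93.2950,7.4964) T_A=(-87.7661,17.8537) T_B=(-95.5828,-4.0191) sweep=163.1424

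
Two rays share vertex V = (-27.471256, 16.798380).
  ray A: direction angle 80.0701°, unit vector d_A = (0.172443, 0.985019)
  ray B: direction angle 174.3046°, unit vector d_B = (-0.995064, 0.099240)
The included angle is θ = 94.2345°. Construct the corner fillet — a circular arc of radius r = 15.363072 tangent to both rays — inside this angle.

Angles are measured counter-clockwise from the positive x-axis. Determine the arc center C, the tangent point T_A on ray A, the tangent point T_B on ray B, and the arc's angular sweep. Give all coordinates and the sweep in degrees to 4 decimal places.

center=(-40.1438,33.5015) T_A=(-25.0109,30.8523) T_B=(-41.6685,18.2143) sweep=85.7655

bisector direction at 127.1873° = (-0.604423,0.796663)
center distance |VC| = r/sin(θ/2) = 15.363072/sin(47.1172°) = 20.966384
C = V + |VC|·bis = (-40.1438,33.5015)
T_A = V + ((C−V)·d_A)·d_A = V + 14.2676·d_A = (-25.0109,30.8523)
T_B = V + ((C−V)·d_B)·d_B = V + 14.2676·d_B = (-41.6685,18.2143)
sweep = 180° − θ = 85.7655°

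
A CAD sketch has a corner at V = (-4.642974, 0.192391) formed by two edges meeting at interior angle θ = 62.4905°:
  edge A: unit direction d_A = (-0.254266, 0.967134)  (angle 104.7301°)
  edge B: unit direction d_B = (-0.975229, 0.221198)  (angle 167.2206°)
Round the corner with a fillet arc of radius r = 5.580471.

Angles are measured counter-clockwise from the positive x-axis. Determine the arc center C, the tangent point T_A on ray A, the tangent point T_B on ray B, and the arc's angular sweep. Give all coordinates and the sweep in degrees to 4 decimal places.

bisector direction at 135.9753° = (-0.719041,0.694968)
center distance |VC| = r/sin(θ/2) = 5.580471/sin(31.2452°) = 10.758522
C = V + |VC|·bis = (-12.3788,7.6692)
T_A = V + ((C−V)·d_A)·d_A = V + 9.1981·d_A = (-6.9817,9.0881)
T_B = V + ((C−V)·d_B)·d_B = V + 9.1981·d_B = (-13.6132,2.2270)
sweep = 180° − θ = 117.5095°

center=(-12.3788,7.6692) T_A=(-6.9817,9.0881) T_B=(-13.6132,2.2270) sweep=117.5095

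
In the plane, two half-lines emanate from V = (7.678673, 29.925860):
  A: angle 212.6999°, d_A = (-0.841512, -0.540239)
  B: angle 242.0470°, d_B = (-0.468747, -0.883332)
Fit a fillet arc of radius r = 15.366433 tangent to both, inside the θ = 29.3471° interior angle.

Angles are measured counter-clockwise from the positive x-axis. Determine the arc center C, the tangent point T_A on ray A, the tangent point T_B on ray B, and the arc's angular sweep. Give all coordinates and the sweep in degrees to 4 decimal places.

bisector direction at 227.3735° = (-0.677217,-0.735783)
center distance |VC| = r/sin(θ/2) = 15.366433/sin(14.6736°) = 60.662227
C = V + |VC|·bis = (-33.4028,-14.7084)
T_A = V + ((C−V)·d_A)·d_A = V + 58.6837·d_A = (-41.7044,-1.7774)
T_B = V + ((C−V)·d_B)·d_B = V + 58.6837·d_B = (-19.8291,-21.9114)
sweep = 180° − θ = 150.6529°

center=(-33.4028,-14.7084) T_A=(-41.7044,-1.7774) T_B=(-19.8291,-21.9114) sweep=150.6529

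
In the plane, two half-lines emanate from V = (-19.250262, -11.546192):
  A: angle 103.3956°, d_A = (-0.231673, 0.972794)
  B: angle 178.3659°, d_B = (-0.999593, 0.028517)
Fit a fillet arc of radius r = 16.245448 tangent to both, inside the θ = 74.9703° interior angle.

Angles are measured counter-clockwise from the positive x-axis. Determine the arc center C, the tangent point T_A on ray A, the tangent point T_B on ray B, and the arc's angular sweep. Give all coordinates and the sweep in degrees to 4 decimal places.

center=(-39.9612,5.2967) T_A=(-24.1578,9.0603) T_B=(-40.4245,-10.9421) sweep=105.0297

bisector direction at 140.8808° = (-0.775834,0.630937)
center distance |VC| = r/sin(θ/2) = 16.245448/sin(37.4851°) = 26.695084
C = V + |VC|·bis = (-39.9612,5.2967)
T_A = V + ((C−V)·d_A)·d_A = V + 21.1828·d_A = (-24.1578,9.0603)
T_B = V + ((C−V)·d_B)·d_B = V + 21.1828·d_B = (-40.4245,-10.9421)
sweep = 180° − θ = 105.0297°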